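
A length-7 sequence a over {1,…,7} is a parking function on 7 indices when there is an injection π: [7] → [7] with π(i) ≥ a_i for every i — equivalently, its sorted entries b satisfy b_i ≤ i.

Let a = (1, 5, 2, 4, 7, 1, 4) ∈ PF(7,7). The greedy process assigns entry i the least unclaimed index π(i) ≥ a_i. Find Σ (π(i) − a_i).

4

Σπ = 28 ({1..7} each once); Σa = 1+5+2+4+7+1+4 = 24; disp = 28−24 = 4.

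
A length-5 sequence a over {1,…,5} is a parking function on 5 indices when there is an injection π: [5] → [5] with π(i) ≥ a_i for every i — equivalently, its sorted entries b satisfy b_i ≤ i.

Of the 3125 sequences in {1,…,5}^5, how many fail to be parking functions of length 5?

|PF(5,5)| = 1·6^4 = 1×1296 = 1296 (Konheim–Weiss)
Example (4,3,5,3,1) → sorted (1,3,3,4,5): b_2=3>2, not a PF.
Total 3125; non-PF = 3125−1296 = 1829

1829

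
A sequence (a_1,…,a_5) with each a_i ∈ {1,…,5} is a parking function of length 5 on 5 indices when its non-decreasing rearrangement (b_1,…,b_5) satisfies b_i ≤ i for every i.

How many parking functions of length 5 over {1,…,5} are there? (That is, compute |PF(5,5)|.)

1296

Count = (6−5)·6^(5−1) = 1×1296 = 1296 (Pollak)
Check (3,1,2,5,1) → sorted (1,1,2,3,5): b_i ≤ i ∀i, a PF.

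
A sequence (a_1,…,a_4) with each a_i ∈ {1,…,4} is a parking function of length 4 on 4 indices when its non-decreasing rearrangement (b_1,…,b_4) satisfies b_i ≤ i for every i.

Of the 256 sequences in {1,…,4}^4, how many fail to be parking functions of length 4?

|PF(4,4)| = (4+1−4)·(4+1)^{4−1} = 1·125 = 125 (Konheim–Weiss)
Check (4,3,3,3) → sorted (3,3,3,4): b_1=3>1, not a PF.
4^4 − 125 = 256 − 125 = 131

131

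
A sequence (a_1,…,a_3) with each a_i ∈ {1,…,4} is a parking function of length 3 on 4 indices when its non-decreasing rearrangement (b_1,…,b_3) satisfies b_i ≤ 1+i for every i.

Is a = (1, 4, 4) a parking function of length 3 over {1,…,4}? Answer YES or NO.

Order a: b = (1, 4, 4).
  b_1=1 ≤ 2
  b_2=4 > 3
  fails at i=2 ⇒ NO

NO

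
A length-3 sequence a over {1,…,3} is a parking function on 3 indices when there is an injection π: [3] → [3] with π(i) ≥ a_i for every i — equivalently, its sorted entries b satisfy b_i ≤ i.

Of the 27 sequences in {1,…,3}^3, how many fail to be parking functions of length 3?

|PF(3,3)| = 1·4^2 = 1·16 = 16
One tuple (2,3,3) → sorted (2,3,3): b_1=2>1, not a PF.
3^3 − 16 = 27 − 16 = 11

11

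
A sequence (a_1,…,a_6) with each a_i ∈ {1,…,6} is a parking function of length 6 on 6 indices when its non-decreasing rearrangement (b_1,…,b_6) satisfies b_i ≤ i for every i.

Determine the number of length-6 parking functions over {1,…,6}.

16807

#PF = (7−6)·7^(6−1) = 1 · 16807 = 16807 [KW]
Check (5,1,3,5,3,1) → sorted (1,1,3,3,5,5): b_i ≤ i ∀i, a PF.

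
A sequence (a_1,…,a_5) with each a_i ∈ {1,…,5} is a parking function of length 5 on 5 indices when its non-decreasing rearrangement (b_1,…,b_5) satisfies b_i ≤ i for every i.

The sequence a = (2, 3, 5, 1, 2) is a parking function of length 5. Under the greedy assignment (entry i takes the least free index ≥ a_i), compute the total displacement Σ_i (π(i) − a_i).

Σπ(i) = 1+…+5 = 15; Σa = 2+3+5+1+2 = 13; disp = 15−13 = 2.

2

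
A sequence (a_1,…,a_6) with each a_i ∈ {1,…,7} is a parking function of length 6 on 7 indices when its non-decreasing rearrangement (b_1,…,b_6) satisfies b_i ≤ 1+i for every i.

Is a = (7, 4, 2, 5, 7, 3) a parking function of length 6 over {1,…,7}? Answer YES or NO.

Order a: b = (2, 3, 4, 5, 7, 7).
  b_1=2 ≤ 2
  b_2=3 ≤ 3
  b_3=4 ≤ 4
  b_4=5 ≤ 5
  b_5=7 > 6
  fails at i=5 ⇒ NO

NO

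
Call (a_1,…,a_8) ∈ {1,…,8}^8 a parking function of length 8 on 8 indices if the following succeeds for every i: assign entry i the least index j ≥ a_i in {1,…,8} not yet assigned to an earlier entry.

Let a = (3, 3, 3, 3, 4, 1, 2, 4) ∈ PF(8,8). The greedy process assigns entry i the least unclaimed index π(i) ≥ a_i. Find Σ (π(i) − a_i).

13

Σπ = 8·9/2 = 36 (π permutes [8]); Σa = 3+3+3+3+4+1+2+4 = 23; disp = 36−23 = 13.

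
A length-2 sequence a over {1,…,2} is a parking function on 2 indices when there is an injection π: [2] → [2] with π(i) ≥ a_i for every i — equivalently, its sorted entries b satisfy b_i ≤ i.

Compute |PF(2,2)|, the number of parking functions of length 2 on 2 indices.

#PF = (3−2)·3^(2−1) = 1·3 = 3 (Konheim–Weiss)
One tuple (1,2) → sorted (1,2): b_i ≤ i ∀i, a PF.

3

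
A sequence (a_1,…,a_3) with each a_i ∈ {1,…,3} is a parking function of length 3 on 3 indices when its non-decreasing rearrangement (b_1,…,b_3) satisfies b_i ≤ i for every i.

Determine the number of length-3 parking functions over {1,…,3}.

|PF| = (3−3+1)·(3+1)^(3−1) = 1×16 = 16 [KW]
E.g. (2,1,1) → sorted (1,1,2): b_i ≤ i ∀i, a PF.

16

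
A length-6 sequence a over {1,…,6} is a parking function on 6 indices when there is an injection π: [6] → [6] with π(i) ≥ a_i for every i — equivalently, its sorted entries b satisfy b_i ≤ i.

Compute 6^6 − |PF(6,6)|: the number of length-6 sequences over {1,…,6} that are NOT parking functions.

29849

|PF(6,6)| = 1·7^5 = 1·16807 = 16807 (Pollak)
E.g. (4,5,5,5,6,5) → sorted (4,5,5,5,5,6): b_1=4>1, not a PF.
6^6 − 16807 = 46656 − 16807 = 29849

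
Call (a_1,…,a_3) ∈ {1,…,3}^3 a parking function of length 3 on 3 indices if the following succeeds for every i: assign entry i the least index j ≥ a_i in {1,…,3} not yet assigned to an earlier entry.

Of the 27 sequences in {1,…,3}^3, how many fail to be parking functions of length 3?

11

|PF(3,3)| = 1·4^2 = 1·16 = 16 [KW]
Check (2,3,3) → sorted (2,3,3): b_1=2>1, not a PF.
Total 27; non-PF = 27−16 = 11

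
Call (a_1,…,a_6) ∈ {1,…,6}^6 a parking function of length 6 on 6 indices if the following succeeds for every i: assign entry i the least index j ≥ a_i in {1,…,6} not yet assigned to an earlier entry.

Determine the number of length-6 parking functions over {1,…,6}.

16807

Count = (6+1−6)·(6+1)^{6−1} = 1·16807 = 16807
Example (5,6,1,4,3,1) → sorted (1,1,3,4,5,6): b_i ≤ i ∀i, a PF.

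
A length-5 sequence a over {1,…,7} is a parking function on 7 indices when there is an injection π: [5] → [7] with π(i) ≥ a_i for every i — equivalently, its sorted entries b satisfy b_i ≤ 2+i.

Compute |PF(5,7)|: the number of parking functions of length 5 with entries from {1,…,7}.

12288

|PF(5,7)| = 3·8^4 = 3·4096 = 12288 (Pollak)
One tuple (7,4,1,6,3) → sorted (1,3,4,6,7): b_i ≤ 2+i ∀i, a PF.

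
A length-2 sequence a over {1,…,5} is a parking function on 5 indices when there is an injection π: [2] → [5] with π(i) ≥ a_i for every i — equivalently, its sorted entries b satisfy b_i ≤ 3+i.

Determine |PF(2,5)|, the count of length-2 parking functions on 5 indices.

24

Count = (5−2+1)·(5+1)^(2−1) = 4·6 = 24 (Konheim–Weiss)
Check (3,2) → sorted (2,3): b_i ≤ 3+i ∀i, a PF.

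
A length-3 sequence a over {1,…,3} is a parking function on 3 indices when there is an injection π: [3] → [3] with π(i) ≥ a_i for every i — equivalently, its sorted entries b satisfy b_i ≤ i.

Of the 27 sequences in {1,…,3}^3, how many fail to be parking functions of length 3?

11

Count = (3−3+1)·(3+1)^(3−1) = 1×16 = 16 (Pollak)
Check (3,3,3) → sorted (3,3,3): b_1=3>1, not a PF.
3^3 − 16 = 27 − 16 = 11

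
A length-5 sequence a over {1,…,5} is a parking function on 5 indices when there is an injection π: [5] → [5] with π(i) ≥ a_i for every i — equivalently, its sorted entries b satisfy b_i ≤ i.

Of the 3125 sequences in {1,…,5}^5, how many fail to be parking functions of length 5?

1829

Count = 1·6^4 = 1×1296 = 1296 (Konheim–Weiss)
E.g. (4,5,3,4,5) → sorted (3,4,4,5,5): b_1=3>1, not a PF.
So 3125 − 1296 = 1829 fail.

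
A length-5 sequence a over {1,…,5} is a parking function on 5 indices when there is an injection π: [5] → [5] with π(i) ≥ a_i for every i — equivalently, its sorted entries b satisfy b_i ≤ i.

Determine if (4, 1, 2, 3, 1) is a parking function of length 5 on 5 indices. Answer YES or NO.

Sorted: b = (1, 1, 2, 3, 4).
  b_1=1 ≤ 1
  b_2=1 ≤ 2
  b_3=2 ≤ 3
  b_4=3 ≤ 4
  b_5=4 ≤ 5
All bounds hold ⇒ YES

YES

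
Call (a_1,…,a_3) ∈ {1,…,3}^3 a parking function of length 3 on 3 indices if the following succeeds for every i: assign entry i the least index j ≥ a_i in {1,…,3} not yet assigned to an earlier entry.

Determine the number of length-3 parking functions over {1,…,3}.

16

|PF(3,3)| = (3−3+1)·(3+1)^(3−1) = 1×16 = 16
Example (2,3,1) → sorted (1,2,3): b_i ≤ i ∀i, a PF.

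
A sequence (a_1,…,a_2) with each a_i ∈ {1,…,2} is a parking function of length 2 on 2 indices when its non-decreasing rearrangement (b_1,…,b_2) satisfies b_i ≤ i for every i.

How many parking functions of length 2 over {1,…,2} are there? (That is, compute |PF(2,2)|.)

#PF = (2+1−2)·(2+1)^{2−1} = 1 · 3 = 3 (Pollak)
Check (1,1) → sorted (1,1): b_i ≤ i ∀i, a PF.

3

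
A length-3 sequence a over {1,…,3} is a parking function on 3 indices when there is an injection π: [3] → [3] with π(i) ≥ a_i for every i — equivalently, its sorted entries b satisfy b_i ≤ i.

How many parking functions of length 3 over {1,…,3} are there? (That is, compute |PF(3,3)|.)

|PF| = (3−3+1)·(3+1)^(3−1) = 1·16 = 16 [KW]
Check (3,1,2) → sorted (1,2,3): b_i ≤ i ∀i, a PF.

16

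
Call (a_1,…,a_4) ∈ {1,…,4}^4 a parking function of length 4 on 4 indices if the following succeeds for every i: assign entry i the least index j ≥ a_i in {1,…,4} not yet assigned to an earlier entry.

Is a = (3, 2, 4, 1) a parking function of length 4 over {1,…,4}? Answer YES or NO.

YES

Rearranged: b = (1, 2, 3, 4).
  b_1=1 ≤ 1
  b_2=2 ≤ 2
  b_3=3 ≤ 3
  b_4=4 ≤ 4
All bounds hold ⇒ YES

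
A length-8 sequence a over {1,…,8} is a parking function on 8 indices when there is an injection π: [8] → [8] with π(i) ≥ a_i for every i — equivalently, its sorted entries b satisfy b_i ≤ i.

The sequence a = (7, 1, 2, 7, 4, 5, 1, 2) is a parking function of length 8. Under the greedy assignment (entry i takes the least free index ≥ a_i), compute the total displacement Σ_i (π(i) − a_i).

7

Σπ = 36 ({1..8} each once); Σa = 7+1+2+7+4+5+1+2 = 29; disp = 36−29 = 7.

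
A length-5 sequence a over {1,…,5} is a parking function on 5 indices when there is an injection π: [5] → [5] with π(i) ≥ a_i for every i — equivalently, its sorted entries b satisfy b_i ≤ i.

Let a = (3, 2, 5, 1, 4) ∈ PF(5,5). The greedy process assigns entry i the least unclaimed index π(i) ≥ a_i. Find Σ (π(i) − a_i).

Σπ = 15 ({1..5} each once); Σa = 3+2+5+1+4 = 15; disp = 15−15 = 0.

0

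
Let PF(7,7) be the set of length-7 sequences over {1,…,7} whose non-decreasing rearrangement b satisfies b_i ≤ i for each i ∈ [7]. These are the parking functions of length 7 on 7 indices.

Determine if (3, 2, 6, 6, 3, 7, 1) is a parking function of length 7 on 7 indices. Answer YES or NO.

Order a: b = (1, 2, 3, 3, 6, 6, 7).
  b_1=1 ≤ 1
  b_2=2 ≤ 2
  b_3=3 ≤ 3
  b_4=3 ≤ 4
  b_5=6 > 5
  fails at i=5 ⇒ NO

NO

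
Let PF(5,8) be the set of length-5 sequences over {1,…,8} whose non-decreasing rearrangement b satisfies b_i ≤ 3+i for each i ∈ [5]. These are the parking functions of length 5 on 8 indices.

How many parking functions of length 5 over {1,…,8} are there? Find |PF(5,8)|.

26244

|PF| = (8+1−5)·(8+1)^{5−1} = 4×6561 = 26244 (Konheim–Weiss)
Example (1,8,5,1,4) → sorted (1,1,4,5,8): b_i ≤ 3+i ∀i, a PF.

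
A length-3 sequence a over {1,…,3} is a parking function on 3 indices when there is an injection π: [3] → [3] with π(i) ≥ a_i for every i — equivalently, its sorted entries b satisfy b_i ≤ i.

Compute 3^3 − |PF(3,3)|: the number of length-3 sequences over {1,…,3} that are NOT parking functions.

|PF(3,3)| = 1·4^2 = 1×16 = 16 [KW]
Check (3,2,3) → sorted (2,3,3): b_1=2>1, not a PF.
Total 27; non-PF = 27−16 = 11

11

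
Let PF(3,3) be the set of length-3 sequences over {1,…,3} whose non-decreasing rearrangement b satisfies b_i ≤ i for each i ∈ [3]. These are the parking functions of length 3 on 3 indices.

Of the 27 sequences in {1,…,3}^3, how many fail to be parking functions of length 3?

#PF = 1·4^2 = 1 · 16 = 16 (Konheim–Weiss)
One tuple (3,1,3) → sorted (1,3,3): b_2=3>2, not a PF.
So 27 − 16 = 11 fail.

11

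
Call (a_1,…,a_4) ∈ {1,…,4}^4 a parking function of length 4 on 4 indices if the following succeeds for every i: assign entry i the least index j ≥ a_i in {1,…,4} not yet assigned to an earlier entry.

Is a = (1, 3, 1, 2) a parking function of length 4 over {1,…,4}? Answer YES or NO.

Sorted: b = (1, 1, 2, 3).
  b_1=1 ≤ 1
  b_2=1 ≤ 2
  b_3=2 ≤ 3
  b_4=3 ≤ 4
All bounds hold ⇒ YES

YES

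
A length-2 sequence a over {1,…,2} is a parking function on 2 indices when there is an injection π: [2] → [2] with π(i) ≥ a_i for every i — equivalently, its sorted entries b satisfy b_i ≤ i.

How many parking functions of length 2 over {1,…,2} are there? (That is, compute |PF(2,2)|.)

3

|PF| = (3−2)·3^(2−1) = 1 · 3 = 3 (Konheim–Weiss)
Example (1,2) → sorted (1,2): b_i ≤ i ∀i, a PF.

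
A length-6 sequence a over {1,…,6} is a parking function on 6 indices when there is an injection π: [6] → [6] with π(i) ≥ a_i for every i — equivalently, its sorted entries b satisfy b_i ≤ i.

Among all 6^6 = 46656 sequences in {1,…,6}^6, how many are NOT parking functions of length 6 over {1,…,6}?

#PF = (6+1−6)·(6+1)^{6−1} = 1·16807 = 16807
Example (1,5,5,6,6,5) → sorted (1,5,5,5,6,6): b_2=5>2, not a PF.
So 46656 − 16807 = 29849 fail.

29849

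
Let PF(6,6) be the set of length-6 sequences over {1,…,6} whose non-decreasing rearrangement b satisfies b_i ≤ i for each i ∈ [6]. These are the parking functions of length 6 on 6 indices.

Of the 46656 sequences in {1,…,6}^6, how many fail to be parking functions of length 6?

29849

|PF| = (6−6+1)·(6+1)^(6−1) = 1×16807 = 16807 (Konheim–Weiss)
Example (6,3,4,6,2,6) → sorted (2,3,4,6,6,6): b_1=2>1, not a PF.
Total 46656; non-PF = 46656−16807 = 29849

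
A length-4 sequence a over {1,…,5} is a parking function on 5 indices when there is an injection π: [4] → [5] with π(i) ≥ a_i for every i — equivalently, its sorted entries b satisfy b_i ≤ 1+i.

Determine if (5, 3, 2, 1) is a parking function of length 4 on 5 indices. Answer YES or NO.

YES

Rearranged: b = (1, 2, 3, 5).
  b_1=1 ≤ 2
  b_2=2 ≤ 3
  b_3=3 ≤ 4
  b_4=5 ≤ 5
All bounds hold ⇒ YES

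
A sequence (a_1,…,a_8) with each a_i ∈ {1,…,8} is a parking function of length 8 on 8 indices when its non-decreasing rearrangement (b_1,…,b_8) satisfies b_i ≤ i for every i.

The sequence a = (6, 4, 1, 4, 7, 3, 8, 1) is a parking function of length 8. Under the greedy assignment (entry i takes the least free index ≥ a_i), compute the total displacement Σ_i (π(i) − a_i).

Σπ = 36 ({1..8} each once); Σa = 6+4+1+4+7+3+8+1 = 34; disp = 36−34 = 2.

2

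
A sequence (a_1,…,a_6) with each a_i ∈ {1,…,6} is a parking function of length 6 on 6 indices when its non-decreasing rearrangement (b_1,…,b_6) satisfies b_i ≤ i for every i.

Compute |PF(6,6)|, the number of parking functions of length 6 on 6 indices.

|PF| = (6−6+1)·(6+1)^(6−1) = 1 · 16807 = 16807 (Konheim–Weiss)
One tuple (4,5,2,1,3,3) → sorted (1,2,3,3,4,5): b_i ≤ i ∀i, a PF.

16807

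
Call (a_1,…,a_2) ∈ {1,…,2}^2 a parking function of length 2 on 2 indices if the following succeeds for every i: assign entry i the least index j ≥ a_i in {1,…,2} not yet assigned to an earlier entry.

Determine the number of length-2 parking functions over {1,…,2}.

3

Count = (3−2)·3^(2−1) = 1·3 = 3
Example (1,2) → sorted (1,2): b_i ≤ i ∀i, a PF.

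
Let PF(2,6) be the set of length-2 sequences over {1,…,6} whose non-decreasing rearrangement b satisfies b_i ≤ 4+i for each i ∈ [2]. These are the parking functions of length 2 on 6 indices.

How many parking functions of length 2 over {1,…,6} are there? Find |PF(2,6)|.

35

|PF(2,6)| = (6−2+1)·(6+1)^(2−1) = 5×7 = 35 (Pollak)
E.g. (6,5) → sorted (5,6): b_i ≤ 4+i ∀i, a PF.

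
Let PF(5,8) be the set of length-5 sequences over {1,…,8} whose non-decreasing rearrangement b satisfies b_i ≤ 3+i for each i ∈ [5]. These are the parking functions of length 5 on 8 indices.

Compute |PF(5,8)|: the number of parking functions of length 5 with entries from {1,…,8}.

|PF| = (8+1−5)·(8+1)^{5−1} = 4·6561 = 26244 [KW]
Check (5,3,1,4,5) → sorted (1,3,4,5,5): b_i ≤ 3+i ∀i, a PF.

26244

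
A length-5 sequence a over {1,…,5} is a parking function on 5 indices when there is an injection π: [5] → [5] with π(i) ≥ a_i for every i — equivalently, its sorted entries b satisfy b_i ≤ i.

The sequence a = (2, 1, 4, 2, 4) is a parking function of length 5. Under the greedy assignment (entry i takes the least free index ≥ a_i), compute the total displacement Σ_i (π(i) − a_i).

2

Σπ = 5·6/2 = 15 (π permutes [5]); Σa = 2+1+4+2+4 = 13; disp = 15−13 = 2.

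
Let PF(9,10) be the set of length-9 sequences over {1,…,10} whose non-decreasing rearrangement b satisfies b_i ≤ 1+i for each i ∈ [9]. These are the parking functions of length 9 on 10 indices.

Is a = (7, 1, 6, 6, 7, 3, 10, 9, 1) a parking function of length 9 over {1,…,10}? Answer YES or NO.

Sorted: b = (1, 1, 3, 6, 6, 7, 7, 9, 10).
  b_1=1 ≤ 2
  b_2=1 ≤ 3
  b_3=3 ≤ 4
  b_4=6 > 5
  fails at i=4 ⇒ NO

NO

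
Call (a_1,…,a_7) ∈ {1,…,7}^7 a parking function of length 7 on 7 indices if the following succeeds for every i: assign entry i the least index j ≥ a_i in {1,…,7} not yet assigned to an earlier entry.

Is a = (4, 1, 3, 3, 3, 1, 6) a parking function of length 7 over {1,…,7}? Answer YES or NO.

YES

Rearranged: b = (1, 1, 3, 3, 3, 4, 6).
  b_1=1 ≤ 1
  b_2=1 ≤ 2
  b_3=3 ≤ 3
  b_4=3 ≤ 4
  b_5=3 ≤ 5
  b_6=4 ≤ 6
  b_7=6 ≤ 7
All bounds hold ⇒ YES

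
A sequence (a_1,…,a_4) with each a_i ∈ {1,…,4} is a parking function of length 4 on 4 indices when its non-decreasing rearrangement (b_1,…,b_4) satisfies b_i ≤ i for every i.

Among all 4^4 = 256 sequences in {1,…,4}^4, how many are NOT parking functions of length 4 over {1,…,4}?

131

|PF(4,4)| = 1·5^3 = 1·125 = 125 [KW]
One tuple (4,1,3,4) → sorted (1,3,4,4): b_2=3>2, not a PF.
Total 256; non-PF = 256−125 = 131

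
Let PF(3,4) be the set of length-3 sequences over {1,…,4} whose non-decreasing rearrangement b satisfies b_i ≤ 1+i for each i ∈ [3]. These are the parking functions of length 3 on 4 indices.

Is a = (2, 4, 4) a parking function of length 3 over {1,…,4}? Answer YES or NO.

NO

Sorted: b = (2, 4, 4).
  b_1=2 ≤ 2
  b_2=4 > 3
  fails at i=2 ⇒ NO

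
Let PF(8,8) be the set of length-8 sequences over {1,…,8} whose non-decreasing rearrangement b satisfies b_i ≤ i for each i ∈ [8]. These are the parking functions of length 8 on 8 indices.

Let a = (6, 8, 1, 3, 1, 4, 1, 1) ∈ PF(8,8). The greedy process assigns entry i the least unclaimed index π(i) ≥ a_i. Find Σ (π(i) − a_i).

Σπ(i) = 1+…+8 = 36; Σa = 6+8+1+3+1+4+1+1 = 25; disp = 36−25 = 11.

11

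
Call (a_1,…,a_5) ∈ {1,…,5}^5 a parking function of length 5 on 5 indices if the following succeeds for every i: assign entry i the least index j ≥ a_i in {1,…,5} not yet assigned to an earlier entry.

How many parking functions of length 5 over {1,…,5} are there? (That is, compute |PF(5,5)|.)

1296

Count = 1·6^4 = 1 · 1296 = 1296 (Konheim–Weiss)
Check (1,1,5,3,3) → sorted (1,1,3,3,5): b_i ≤ i ∀i, a PF.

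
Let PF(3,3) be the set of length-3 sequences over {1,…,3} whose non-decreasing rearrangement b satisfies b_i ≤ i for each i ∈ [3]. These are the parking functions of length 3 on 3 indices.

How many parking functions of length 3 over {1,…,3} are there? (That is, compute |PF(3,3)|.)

|PF(3,3)| = 1·4^2 = 1 · 16 = 16 (Pollak)
E.g. (3,2,1) → sorted (1,2,3): b_i ≤ i ∀i, a PF.

16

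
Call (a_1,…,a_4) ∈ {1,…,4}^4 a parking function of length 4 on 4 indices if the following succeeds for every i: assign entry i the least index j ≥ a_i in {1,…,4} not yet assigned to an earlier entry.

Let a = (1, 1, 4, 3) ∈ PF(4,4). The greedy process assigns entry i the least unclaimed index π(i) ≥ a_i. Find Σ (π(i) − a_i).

1

Σπ = 4·5/2 = 10 (π permutes [4]); Σa = 1+1+4+3 = 9; disp = 10−9 = 1.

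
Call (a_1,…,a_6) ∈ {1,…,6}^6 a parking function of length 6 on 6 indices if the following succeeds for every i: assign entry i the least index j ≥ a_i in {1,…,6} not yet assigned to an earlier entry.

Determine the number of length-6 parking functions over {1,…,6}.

|PF(6,6)| = (7−6)·7^(6−1) = 1 · 16807 = 16807 (Pollak)
Example (1,2,2,1,1,5) → sorted (1,1,1,2,2,5): b_i ≤ i ∀i, a PF.

16807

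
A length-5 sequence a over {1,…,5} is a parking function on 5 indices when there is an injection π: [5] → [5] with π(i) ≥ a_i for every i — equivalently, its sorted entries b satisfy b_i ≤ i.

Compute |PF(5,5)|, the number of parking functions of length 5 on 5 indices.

|PF(5,5)| = 1·6^4 = 1 · 1296 = 1296
One tuple (3,1,1,4,3) → sorted (1,1,3,3,4): b_i ≤ i ∀i, a PF.

1296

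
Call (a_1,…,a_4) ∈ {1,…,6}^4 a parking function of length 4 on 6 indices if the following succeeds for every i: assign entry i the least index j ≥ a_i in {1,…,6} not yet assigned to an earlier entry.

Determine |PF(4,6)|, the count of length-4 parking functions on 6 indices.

1029

|PF| = (7−4)·7^(4−1) = 3 · 343 = 1029 (Konheim–Weiss)
Check (4,6,3,4) → sorted (3,4,4,6): b_i ≤ 2+i ∀i, a PF.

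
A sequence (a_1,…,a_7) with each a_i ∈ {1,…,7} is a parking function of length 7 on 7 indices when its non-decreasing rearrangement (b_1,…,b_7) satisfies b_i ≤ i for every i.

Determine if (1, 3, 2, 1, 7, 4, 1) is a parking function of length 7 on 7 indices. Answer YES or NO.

Rearranged: b = (1, 1, 1, 2, 3, 4, 7).
  b_1=1 ≤ 1
  b_2=1 ≤ 2
  b_3=1 ≤ 3
  b_4=2 ≤ 4
  b_5=3 ≤ 5
  b_6=4 ≤ 6
  b_7=7 ≤ 7
All bounds hold ⇒ YES

YES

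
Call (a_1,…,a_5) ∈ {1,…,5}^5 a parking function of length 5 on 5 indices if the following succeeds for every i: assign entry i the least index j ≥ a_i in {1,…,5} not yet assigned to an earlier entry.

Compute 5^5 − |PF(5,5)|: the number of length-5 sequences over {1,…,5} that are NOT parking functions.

1829

#PF = (5−5+1)·(5+1)^(5−1) = 1 · 1296 = 1296
E.g. (5,5,4,3,5) → sorted (3,4,5,5,5): b_1=3>1, not a PF.
So 3125 − 1296 = 1829 fail.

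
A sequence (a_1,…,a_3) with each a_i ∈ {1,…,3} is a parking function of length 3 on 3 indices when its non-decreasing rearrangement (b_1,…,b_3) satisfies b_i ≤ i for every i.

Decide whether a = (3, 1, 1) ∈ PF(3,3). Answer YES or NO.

Rearranged: b = (1, 1, 3).
  b_1=1 ≤ 1
  b_2=1 ≤ 2
  b_3=3 ≤ 3
All bounds hold ⇒ YES

YES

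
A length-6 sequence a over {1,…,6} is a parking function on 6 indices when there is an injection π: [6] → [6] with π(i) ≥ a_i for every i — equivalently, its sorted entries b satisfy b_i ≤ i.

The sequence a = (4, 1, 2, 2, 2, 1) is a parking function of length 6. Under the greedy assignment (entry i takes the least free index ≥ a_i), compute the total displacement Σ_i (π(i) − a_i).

Σπ = 6·7/2 = 21 (π permutes [6]); Σa = 4+1+2+2+2+1 = 12; disp = 21−12 = 9.

9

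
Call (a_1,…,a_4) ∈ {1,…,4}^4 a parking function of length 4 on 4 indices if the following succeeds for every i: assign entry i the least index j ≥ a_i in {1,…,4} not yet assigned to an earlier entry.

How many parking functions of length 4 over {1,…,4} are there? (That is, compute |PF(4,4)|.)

|PF| = (5−4)·5^(4−1) = 1×125 = 125 (Konheim–Weiss)
Example (1,3,4,1) → sorted (1,1,3,4): b_i ≤ i ∀i, a PF.

125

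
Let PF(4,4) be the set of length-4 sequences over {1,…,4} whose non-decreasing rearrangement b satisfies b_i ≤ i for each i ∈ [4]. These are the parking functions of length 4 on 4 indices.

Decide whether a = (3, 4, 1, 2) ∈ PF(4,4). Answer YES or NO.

YES

Sorted: b = (1, 2, 3, 4).
  b_1=1 ≤ 1
  b_2=2 ≤ 2
  b_3=3 ≤ 3
  b_4=4 ≤ 4
All bounds hold ⇒ YES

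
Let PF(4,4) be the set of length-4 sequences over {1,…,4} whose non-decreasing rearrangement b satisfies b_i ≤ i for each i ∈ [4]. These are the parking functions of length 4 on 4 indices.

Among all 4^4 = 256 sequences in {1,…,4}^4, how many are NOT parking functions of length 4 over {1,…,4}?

|PF(4,4)| = (5−4)·5^(4−1) = 1×125 = 125 (Konheim–Weiss)
E.g. (4,3,4,1) → sorted (1,3,4,4): b_2=3>2, not a PF.
4^4 − 125 = 256 − 125 = 131

131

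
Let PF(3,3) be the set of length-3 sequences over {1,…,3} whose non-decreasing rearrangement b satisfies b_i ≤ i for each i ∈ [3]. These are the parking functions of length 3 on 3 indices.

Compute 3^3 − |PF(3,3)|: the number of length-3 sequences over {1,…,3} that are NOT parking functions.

11

|PF| = 1·4^2 = 1 · 16 = 16 (Pollak)
One tuple (3,3,3) → sorted (3,3,3): b_1=3>1, not a PF.
Total 27; non-PF = 27−16 = 11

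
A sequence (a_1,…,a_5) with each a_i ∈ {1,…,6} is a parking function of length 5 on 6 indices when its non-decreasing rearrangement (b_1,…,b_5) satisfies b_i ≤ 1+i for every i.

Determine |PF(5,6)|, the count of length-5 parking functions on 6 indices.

|PF(5,6)| = 2·7^4 = 2·2401 = 4802 (Pollak)
Check (3,1,6,5,4) → sorted (1,3,4,5,6): b_i ≤ 1+i ∀i, a PF.

4802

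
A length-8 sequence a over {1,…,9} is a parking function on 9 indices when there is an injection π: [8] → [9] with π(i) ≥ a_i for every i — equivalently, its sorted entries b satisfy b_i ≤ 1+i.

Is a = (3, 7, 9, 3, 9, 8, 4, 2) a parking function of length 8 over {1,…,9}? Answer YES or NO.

NO

Sorted: b = (2, 3, 3, 4, 7, 8, 9, 9).
  b_1=2 ≤ 2
  b_2=3 ≤ 3
  b_3=3 ≤ 4
  b_4=4 ≤ 5
  b_5=7 > 6
  fails at i=5 ⇒ NO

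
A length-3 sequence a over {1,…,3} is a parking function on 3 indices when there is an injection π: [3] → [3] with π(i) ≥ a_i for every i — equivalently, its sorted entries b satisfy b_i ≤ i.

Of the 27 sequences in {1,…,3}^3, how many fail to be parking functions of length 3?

#PF = (3+1−3)·(3+1)^{3−1} = 1×16 = 16
Check (2,3,2) → sorted (2,2,3): b_1=2>1, not a PF.
Total 27; non-PF = 27−16 = 11

11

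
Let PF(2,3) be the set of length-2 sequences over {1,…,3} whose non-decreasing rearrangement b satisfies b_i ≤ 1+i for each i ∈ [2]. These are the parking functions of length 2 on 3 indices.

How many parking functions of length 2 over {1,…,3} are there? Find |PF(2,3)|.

|PF| = (4−2)·4^(2−1) = 2 · 4 = 8 (Pollak)
Example (1,2) → sorted (1,2): b_i ≤ 1+i ∀i, a PF.

8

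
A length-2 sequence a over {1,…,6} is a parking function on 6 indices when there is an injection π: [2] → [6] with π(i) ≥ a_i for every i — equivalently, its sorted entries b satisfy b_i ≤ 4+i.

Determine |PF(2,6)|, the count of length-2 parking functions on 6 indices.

#PF = (6−2+1)·(6+1)^(2−1) = 5×7 = 35 [KW]
One tuple (2,3) → sorted (2,3): b_i ≤ 4+i ∀i, a PF.

35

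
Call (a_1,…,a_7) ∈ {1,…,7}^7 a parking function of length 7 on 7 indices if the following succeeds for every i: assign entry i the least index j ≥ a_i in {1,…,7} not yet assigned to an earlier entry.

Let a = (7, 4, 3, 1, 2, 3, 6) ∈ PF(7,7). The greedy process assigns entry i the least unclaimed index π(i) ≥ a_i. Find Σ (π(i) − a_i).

2

Σπ = 7·8/2 = 28 (π permutes [7]); Σa = 7+4+3+1+2+3+6 = 26; disp = 28−26 = 2.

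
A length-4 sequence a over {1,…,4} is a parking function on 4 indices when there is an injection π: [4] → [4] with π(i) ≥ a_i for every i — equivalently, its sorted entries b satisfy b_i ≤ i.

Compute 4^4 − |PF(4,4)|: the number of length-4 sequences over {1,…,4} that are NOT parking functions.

#PF = (4+1−4)·(4+1)^{4−1} = 1×125 = 125 (Pollak)
One tuple (2,2,2,4) → sorted (2,2,2,4): b_1=2>1, not a PF.
So 256 − 125 = 131 fail.

131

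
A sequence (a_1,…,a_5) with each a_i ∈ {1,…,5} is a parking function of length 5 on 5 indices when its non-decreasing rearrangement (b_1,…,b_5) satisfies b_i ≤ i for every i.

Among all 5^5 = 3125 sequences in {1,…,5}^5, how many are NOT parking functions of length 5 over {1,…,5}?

1829

#PF = (5+1−5)·(5+1)^{5−1} = 1 · 1296 = 1296 [KW]
One tuple (5,5,5,4,3) → sorted (3,4,5,5,5): b_1=3>1, not a PF.
5^5 − 1296 = 3125 − 1296 = 1829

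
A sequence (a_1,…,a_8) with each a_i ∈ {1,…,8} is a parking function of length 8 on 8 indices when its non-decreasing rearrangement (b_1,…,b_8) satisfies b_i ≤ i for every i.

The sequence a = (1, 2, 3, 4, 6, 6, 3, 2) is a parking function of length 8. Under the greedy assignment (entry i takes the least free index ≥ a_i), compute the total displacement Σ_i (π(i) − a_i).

Σπ(i) = 1+…+8 = 36; Σa = 1+2+3+4+6+6+3+2 = 27; disp = 36−27 = 9.

9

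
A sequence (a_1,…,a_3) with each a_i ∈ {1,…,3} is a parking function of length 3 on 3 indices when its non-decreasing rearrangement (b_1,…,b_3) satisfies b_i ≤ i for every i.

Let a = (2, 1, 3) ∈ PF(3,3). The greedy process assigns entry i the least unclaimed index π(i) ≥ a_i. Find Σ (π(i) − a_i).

0

Σπ = 6 ({1..3} each once); Σa = 2+1+3 = 6; disp = 6−6 = 0.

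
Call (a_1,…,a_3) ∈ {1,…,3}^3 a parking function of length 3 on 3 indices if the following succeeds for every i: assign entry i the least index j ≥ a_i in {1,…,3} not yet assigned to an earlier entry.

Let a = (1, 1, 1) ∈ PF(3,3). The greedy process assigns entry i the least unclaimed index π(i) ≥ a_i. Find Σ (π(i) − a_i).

Σπ(i) = 1+…+3 = 6; Σa = 1+1+1 = 3; disp = 6−3 = 3.

3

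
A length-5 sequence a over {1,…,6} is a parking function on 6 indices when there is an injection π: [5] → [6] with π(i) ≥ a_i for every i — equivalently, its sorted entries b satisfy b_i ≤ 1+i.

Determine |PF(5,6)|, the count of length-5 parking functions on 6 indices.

|PF(5,6)| = (7−5)·7^(5−1) = 2 · 2401 = 4802 (Konheim–Weiss)
E.g. (2,2,6,2,1) → sorted (1,2,2,2,6): b_i ≤ 1+i ∀i, a PF.

4802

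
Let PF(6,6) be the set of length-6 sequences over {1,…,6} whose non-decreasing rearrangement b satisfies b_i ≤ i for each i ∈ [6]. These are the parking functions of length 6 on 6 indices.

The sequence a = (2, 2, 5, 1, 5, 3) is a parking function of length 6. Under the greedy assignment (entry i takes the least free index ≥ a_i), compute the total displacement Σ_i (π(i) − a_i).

3

Σπ(i) = 1+…+6 = 21; Σa = 2+2+5+1+5+3 = 18; disp = 21−18 = 3.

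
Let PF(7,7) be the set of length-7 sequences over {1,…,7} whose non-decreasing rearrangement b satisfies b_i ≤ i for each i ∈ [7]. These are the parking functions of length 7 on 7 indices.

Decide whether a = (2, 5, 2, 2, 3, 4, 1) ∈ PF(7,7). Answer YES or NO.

Order a: b = (1, 2, 2, 2, 3, 4, 5).
  b_1=1 ≤ 1
  b_2=2 ≤ 2
  b_3=2 ≤ 3
  b_4=2 ≤ 4
  b_5=3 ≤ 5
  b_6=4 ≤ 6
  b_7=5 ≤ 7
All bounds hold ⇒ YES

YES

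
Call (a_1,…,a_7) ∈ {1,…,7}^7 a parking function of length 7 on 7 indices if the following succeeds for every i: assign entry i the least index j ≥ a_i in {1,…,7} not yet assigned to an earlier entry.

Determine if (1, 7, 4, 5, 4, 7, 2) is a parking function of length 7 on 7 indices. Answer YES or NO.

NO

Rearranged: b = (1, 2, 4, 4, 5, 7, 7).
  b_1=1 ≤ 1
  b_2=2 ≤ 2
  b_3=4 > 3
  fails at i=3 ⇒ NO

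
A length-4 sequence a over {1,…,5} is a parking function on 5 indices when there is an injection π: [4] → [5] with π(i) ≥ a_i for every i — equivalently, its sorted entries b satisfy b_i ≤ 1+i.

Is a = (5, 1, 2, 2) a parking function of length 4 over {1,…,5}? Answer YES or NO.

Rearranged: b = (1, 2, 2, 5).
  b_1=1 ≤ 2
  b_2=2 ≤ 3
  b_3=2 ≤ 4
  b_4=5 ≤ 5
All bounds hold ⇒ YES

YES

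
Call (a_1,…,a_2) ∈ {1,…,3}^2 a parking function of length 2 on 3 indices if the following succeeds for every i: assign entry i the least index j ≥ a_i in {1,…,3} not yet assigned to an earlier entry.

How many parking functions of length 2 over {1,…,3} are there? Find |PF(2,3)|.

8

|PF(2,3)| = 2·4^1 = 2×4 = 8 [KW]
Check (2,2) → sorted (2,2): b_i ≤ 1+i ∀i, a PF.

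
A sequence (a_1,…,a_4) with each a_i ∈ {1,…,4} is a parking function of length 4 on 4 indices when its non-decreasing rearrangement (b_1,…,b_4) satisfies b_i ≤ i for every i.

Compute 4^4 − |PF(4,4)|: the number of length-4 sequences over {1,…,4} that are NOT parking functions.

131

Count = (4+1−4)·(4+1)^{4−1} = 1 · 125 = 125
Example (4,4,3,2) → sorted (2,3,4,4): b_1=2>1, not a PF.
So 256 − 125 = 131 fail.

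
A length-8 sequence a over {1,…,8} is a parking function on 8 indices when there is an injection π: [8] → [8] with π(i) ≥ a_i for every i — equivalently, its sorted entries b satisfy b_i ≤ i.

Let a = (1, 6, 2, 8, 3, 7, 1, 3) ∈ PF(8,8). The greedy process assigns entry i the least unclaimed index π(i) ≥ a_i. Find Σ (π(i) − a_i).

5

Σπ = 8·9/2 = 36 (π permutes [8]); Σa = 1+6+2+8+3+7+1+3 = 31; disp = 36−31 = 5.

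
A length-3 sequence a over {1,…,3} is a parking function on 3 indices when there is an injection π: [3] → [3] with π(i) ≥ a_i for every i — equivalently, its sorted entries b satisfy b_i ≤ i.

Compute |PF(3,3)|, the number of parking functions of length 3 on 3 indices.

Count = (4−3)·4^(3−1) = 1·16 = 16 (Pollak)
Example (1,3,1) → sorted (1,1,3): b_i ≤ i ∀i, a PF.

16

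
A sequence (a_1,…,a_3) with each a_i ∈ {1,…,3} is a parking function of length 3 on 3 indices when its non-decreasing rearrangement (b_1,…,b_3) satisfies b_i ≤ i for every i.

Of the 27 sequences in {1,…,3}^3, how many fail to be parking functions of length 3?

|PF(3,3)| = (4−3)·4^(3−1) = 1×16 = 16
One tuple (3,3,1) → sorted (1,3,3): b_2=3>2, not a PF.
So 27 − 16 = 11 fail.

11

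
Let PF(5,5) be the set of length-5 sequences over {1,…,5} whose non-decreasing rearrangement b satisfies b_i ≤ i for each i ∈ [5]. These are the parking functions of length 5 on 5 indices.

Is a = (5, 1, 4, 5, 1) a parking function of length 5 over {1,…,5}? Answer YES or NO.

Sorted: b = (1, 1, 4, 5, 5).
  b_1=1 ≤ 1
  b_2=1 ≤ 2
  b_3=4 > 3
  fails at i=3 ⇒ NO

NO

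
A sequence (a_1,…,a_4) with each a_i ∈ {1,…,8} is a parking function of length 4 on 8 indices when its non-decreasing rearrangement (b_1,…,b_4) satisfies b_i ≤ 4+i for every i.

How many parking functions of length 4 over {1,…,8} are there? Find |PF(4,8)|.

3645

|PF| = (8+1−4)·(8+1)^{4−1} = 5 · 729 = 3645 [KW]
One tuple (2,4,2,1) → sorted (1,2,2,4): b_i ≤ 4+i ∀i, a PF.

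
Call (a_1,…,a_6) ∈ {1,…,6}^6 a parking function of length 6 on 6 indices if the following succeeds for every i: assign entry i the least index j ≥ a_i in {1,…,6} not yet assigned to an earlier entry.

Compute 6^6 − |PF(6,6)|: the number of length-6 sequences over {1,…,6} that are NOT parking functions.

Count = (6−6+1)·(6+1)^(6−1) = 1·16807 = 16807
Example (3,6,3,5,6,4) → sorted (3,3,4,5,6,6): b_1=3>1, not a PF.
6^6 − 16807 = 46656 − 16807 = 29849

29849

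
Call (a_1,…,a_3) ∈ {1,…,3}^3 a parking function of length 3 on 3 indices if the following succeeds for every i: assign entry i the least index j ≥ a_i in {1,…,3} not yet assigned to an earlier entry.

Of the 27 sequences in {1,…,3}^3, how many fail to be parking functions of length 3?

11

|PF| = (3+1−3)·(3+1)^{3−1} = 1×16 = 16 (Pollak)
One tuple (3,3,3) → sorted (3,3,3): b_1=3>1, not a PF.
So 27 − 16 = 11 fail.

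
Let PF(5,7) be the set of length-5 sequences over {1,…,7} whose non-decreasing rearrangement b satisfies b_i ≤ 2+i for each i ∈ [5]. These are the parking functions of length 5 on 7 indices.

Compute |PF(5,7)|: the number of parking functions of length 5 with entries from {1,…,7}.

12288

#PF = 3·8^4 = 3×4096 = 12288 [KW]
Example (1,2,2,6,2) → sorted (1,2,2,2,6): b_i ≤ 2+i ∀i, a PF.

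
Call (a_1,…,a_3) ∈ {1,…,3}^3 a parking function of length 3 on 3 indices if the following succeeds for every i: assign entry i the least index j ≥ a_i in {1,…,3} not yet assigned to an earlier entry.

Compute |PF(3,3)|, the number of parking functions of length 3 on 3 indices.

16

Count = (4−3)·4^(3−1) = 1×16 = 16 [KW]
One tuple (1,2,1) → sorted (1,1,2): b_i ≤ i ∀i, a PF.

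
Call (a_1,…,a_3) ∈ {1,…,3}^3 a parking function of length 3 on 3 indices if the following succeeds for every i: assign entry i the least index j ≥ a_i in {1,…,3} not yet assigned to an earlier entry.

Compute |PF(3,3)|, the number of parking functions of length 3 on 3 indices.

16

Count = (4−3)·4^(3−1) = 1×16 = 16 [KW]
E.g. (1,2,1) → sorted (1,1,2): b_i ≤ i ∀i, a PF.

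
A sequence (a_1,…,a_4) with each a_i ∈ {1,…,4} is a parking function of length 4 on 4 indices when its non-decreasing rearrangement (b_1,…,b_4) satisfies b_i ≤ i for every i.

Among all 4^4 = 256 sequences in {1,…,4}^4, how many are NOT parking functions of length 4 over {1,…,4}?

131

#PF = (5−4)·5^(4−1) = 1·125 = 125 [KW]
E.g. (4,4,4,4) → sorted (4,4,4,4): b_1=4>1, not a PF.
So 256 − 125 = 131 fail.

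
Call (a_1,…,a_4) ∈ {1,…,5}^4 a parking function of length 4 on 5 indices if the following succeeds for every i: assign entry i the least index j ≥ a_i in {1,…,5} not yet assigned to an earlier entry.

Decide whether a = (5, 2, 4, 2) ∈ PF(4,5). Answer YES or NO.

Rearranged: b = (2, 2, 4, 5).
  b_1=2 ≤ 2
  b_2=2 ≤ 3
  b_3=4 ≤ 4
  b_4=5 ≤ 5
All bounds hold ⇒ YES

YES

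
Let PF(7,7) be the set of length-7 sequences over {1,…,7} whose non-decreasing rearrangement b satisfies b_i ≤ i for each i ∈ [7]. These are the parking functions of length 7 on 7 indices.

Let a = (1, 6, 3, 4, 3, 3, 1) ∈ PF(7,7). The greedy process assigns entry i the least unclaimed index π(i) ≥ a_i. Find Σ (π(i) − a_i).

7

Σπ = 28 ({1..7} each once); Σa = 1+6+3+4+3+3+1 = 21; disp = 28−21 = 7.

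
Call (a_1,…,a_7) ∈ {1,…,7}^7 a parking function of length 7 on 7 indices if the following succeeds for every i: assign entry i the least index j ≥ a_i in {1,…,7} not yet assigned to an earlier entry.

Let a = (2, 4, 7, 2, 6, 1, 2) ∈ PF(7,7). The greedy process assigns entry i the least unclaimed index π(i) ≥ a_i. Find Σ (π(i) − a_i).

4

Σπ = 7·8/2 = 28 (π permutes [7]); Σa = 2+4+7+2+6+1+2 = 24; disp = 28−24 = 4.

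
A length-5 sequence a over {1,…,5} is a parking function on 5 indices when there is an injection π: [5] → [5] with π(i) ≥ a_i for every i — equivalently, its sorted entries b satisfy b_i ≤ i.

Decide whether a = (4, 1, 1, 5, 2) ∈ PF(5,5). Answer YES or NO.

Sorted: b = (1, 1, 2, 4, 5).
  b_1=1 ≤ 1
  b_2=1 ≤ 2
  b_3=2 ≤ 3
  b_4=4 ≤ 4
  b_5=5 ≤ 5
All bounds hold ⇒ YES

YES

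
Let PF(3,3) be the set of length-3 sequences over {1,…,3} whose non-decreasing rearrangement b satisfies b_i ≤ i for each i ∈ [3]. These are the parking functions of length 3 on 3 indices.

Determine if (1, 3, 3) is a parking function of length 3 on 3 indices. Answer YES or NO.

Sorted: b = (1, 3, 3).
  b_1=1 ≤ 1
  b_2=3 > 2
  fails at i=2 ⇒ NO

NO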